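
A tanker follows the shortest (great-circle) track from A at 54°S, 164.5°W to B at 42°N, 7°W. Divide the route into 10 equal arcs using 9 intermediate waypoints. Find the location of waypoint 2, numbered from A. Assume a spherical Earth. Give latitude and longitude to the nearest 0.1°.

From cos δ = sin φ₁ sin φ₂ + cos φ₁ cos φ₂ cos Δλ, the central angle is δ ≈ 2.808 rad (160.9°).
Interpolate at f = 2/10 with slerp weights a = sin((1−f)δ)/sin δ ≈ 2.384, b = sin(fδ)/sin δ ≈ 1.627.
p = a·p₁ + b·p₂ ≈ (-0.150, -0.522, -0.840); φ = arcsin(p_z) ≈ -57.12°, λ = atan2(p_y, p_x) ≈ -106.05°.

≈ 57.1°S, 106.1°W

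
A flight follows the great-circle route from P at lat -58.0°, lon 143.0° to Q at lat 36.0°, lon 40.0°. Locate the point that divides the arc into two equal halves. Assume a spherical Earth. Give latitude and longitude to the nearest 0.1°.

≈ lat -16.8°, lon 76.8°

Write both endpoints as unit vectors p₁, p₂ with components (cos φ cos λ, cos φ sin λ, sin φ).
The central angle between the endpoints is δ = arccos(p₁·p₂) ≈ 2.208 rad (126.5°).
Interpolate at f = 1/2 with slerp weights a = sin((1−f)δ)/sin δ ≈ 1.111, b = sin(fδ)/sin δ ≈ 1.111.
p = a·p₁ + b·p₂ ≈ (0.218, 0.932, -0.289); φ = arcsin(p_z) ≈ -16.81°, λ = atan2(p_y, p_x) ≈ 76.82°.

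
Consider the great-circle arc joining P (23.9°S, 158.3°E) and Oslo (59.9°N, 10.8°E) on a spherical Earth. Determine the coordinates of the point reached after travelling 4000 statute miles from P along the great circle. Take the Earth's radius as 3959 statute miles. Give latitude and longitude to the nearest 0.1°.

Convert each endpoint to a unit vector on the sphere (x = cos φ cos λ, y = cos φ sin λ, z = sin φ).
The central angle between the endpoints is δ = arccos(p₁·p₂) ≈ 2.400 rad (137.5°). The total great-circle distance is δ·R ≈ 2.400 × 3959 ≈ 9501 mi, so the target fraction is f = 4000/9501 ≈ 0.421.
Interpolate at f ≈ 0.421 with slerp weights a = sin((1−f)δ)/sin δ ≈ 1.456, b = sin(fδ)/sin δ ≈ 1.254.
p = a·p₁ + b·p₂ ≈ (-0.619, 0.610, 0.495); φ = arcsin(p_z) ≈ 29.66°, λ = atan2(p_y, p_x) ≈ 135.43°.

≈ (29.7°N, 135.4°E)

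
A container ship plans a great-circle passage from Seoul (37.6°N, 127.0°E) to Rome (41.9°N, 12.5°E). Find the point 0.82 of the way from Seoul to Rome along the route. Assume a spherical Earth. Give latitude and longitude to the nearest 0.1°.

Convert each endpoint to a unit vector on the sphere (x = cos φ cos λ, y = cos φ sin λ, z = sin φ).
The central angle between the endpoints is δ = arccos(p₁·p₂) ≈ 1.407 rad (80.6°).
Interpolate at f = 0.82 with slerp weights a = sin((1−f)δ)/sin δ ≈ 0.254, b = sin(fδ)/sin δ ≈ 0.927.
p = a·p₁ + b·p₂ ≈ (0.552, 0.310, 0.774); φ = arcsin(p_z) ≈ 50.70°, λ = atan2(p_y, p_x) ≈ 29.30°.

≈ 50.7°N, 29.3°E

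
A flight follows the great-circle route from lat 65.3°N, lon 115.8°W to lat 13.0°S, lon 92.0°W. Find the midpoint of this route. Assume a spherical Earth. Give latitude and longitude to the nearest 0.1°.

≈ lat 26.6°N, lon 99.1°W

From cos δ = sin φ₁ sin φ₂ + cos φ₁ cos φ₂ cos Δλ, the central angle is δ ≈ 1.402 rad (80.3°).
Interpolate at f = 1/2 with slerp weights a = sin((1−f)δ)/sin δ ≈ 0.654, b = sin(fδ)/sin δ ≈ 0.654.
p = a·p₁ + b·p₂ ≈ (-0.141, -0.883, 0.447); φ = arcsin(p_z) ≈ 26.56°, λ = atan2(p_y, p_x) ≈ -99.09°.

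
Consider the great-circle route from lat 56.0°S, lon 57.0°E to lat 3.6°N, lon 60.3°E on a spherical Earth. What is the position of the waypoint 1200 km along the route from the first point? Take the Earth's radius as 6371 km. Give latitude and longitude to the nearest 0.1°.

Write both endpoints as unit vectors p₁, p₂ with components (cos φ cos λ, cos φ sin λ, sin φ).
The central angle between the endpoints is δ = arccos(p₁·p₂) ≈ 1.041 rad (59.7°). The total great-circle distance is δ·R ≈ 1.041 × 6371 ≈ 6634 km, so the target fraction is f = 1200/6634 ≈ 0.181.
Interpolate at f ≈ 0.181 with slerp weights a = sin((1−f)δ)/sin δ ≈ 0.873, b = sin(fδ)/sin δ ≈ 0.217.
p = a·p₁ + b·p₂ ≈ (0.373, 0.597, -0.710); φ = arcsin(p_z) ≈ -45.23°, λ = atan2(p_y, p_x) ≈ 58.01°.

≈ lat 45.2°S, lon 58.0°E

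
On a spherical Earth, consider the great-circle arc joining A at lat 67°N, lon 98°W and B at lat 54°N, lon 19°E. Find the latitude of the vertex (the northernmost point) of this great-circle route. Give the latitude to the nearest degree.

≈ 75°N

The great circle lies in the plane with unit normal n̂ = (p₁ × p₂)/|p₁ × p₂|.
Here n̂_z ≈ +0.266; the vertex latitude is φ_max = arccos|n̂_z| ≈ 74.5°.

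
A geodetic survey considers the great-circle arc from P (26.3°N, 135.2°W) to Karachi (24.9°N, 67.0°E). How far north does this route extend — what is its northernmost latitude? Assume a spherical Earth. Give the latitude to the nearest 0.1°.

≈ 68.1°N

The great circle lies in the plane with unit normal n̂ = (p₁ × p₂)/|p₁ × p₂|.
Here n̂_z ≈ -0.373; the vertex latitude is φ_max = arccos|n̂_z| ≈ 68.1°.
Check via Clairaut: cos φ_max = |cos φ₁| · sin C = cos(26.3°)·sin(24.6°) ≈ 0.373, again giving ≈ 68.1°.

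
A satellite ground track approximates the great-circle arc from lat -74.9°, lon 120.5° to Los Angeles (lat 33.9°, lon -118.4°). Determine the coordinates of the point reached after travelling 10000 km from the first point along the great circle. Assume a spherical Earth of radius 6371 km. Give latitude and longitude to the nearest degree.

≈ lat -5°, lon -129°

Write both endpoints as unit vectors p₁, p₂ with components (cos φ cos λ, cos φ sin λ, sin φ).
The central angle between the endpoints is δ = arccos(p₁·p₂) ≈ 2.279 rad (130.6°). The total great-circle distance is δ·R ≈ 2.279 × 6371 ≈ 14517 km, so the target fraction is f = 10000/14517 ≈ 0.689.
Interpolate at f ≈ 0.689 with slerp weights a = sin((1−f)δ)/sin δ ≈ 0.857, b = sin(fδ)/sin δ ≈ 1.316.
p = a·p₁ + b·p₂ ≈ (-0.633, -0.769, -0.093); φ = arcsin(p_z) ≈ -5.35°, λ = atan2(p_y, p_x) ≈ -129.47°.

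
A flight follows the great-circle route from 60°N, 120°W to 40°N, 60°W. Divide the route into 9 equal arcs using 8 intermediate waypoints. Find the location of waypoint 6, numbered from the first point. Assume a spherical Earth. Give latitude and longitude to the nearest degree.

From cos δ = sin φ₁ sin φ₂ + cos φ₁ cos φ₂ cos Δλ, the central angle is δ ≈ 0.725 rad (41.6°).
Interpolate at f = 6/9 with slerp weights a = sin((1−f)δ)/sin δ ≈ 0.361, b = sin(fδ)/sin δ ≈ 0.701.
p = a·p₁ + b·p₂ ≈ (0.178, -0.621, 0.763); φ = arcsin(p_z) ≈ 49.74°, λ = atan2(p_y, p_x) ≈ -73.99°.

≈ 50°N, 74°W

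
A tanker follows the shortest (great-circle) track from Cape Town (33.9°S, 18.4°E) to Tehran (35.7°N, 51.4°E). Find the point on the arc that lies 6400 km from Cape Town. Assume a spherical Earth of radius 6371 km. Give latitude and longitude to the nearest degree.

Write both endpoints as unit vectors p₁, p₂ with components (cos φ cos λ, cos φ sin λ, sin φ).
The central angle between the endpoints is δ = arccos(p₁·p₂) ≈ 1.329 rad (76.1°). The total great-circle distance is δ·R ≈ 1.329 × 6371 ≈ 8465 km, so the target fraction is f = 6400/8465 ≈ 0.756.
Interpolate at f ≈ 0.756 with slerp weights a = sin((1−f)δ)/sin δ ≈ 0.328, b = sin(fδ)/sin δ ≈ 0.869.
p = a·p₁ + b·p₂ ≈ (0.699, 0.638, 0.324); φ = arcsin(p_z) ≈ 18.93°, λ = atan2(p_y, p_x) ≈ 42.38°.

≈ 19°N, 42°E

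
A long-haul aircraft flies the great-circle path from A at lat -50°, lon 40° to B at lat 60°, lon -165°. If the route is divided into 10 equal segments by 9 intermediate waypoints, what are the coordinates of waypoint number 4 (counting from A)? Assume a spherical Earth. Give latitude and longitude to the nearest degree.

Write both endpoints as unit vectors p₁, p₂ with components (cos φ cos λ, cos φ sin λ, sin φ).
The central angle between the endpoints is δ = arccos(p₁·p₂) ≈ 2.839 rad (162.7°).
Interpolate at f = 4/10 with slerp weights a = sin((1−f)δ)/sin δ ≈ 3.331, b = sin(fδ)/sin δ ≈ 3.047.
p = a·p₁ + b·p₂ ≈ (0.168, 0.982, 0.088); φ = arcsin(p_z) ≈ 5.03°, λ = atan2(p_y, p_x) ≈ 80.27°.

≈ lat 5°, lon 80°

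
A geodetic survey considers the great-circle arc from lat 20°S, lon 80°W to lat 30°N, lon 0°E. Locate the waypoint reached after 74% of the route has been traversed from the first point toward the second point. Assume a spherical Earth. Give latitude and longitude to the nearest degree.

Write both endpoints as unit vectors p₁, p₂ with components (cos φ cos λ, cos φ sin λ, sin φ).
The central angle between the endpoints is δ = arccos(p₁·p₂) ≈ 1.600 rad (91.7°).
Interpolate at f = 0.74 with slerp weights a = sin((1−f)δ)/sin δ ≈ 0.404, b = sin(fδ)/sin δ ≈ 0.927.
p = a·p₁ + b·p₂ ≈ (0.869, -0.374, 0.325); φ = arcsin(p_z) ≈ 18.97°, λ = atan2(p_y, p_x) ≈ -23.31°.

≈ lat 19°N, lon 23°W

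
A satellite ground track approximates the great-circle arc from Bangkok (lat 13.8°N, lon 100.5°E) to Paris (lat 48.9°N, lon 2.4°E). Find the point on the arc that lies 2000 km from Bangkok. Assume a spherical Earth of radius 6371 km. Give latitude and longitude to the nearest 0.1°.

≈ lat 27.0°N, lon 87.4°E

Write both endpoints as unit vectors p₁, p₂ with components (cos φ cos λ, cos φ sin λ, sin φ).
The central angle between the endpoints is δ = arccos(p₁·p₂) ≈ 1.481 rad (84.8°). The total great-circle distance is δ·R ≈ 1.481 × 6371 ≈ 9435 km, so the target fraction is f = 2000/9435 ≈ 0.212.
Interpolate at f ≈ 0.212 with slerp weights a = sin((1−f)δ)/sin δ ≈ 0.923, b = sin(fδ)/sin δ ≈ 0.310.
p = a·p₁ + b·p₂ ≈ (0.040, 0.890, 0.454); φ = arcsin(p_z) ≈ 26.99°, λ = atan2(p_y, p_x) ≈ 87.41°.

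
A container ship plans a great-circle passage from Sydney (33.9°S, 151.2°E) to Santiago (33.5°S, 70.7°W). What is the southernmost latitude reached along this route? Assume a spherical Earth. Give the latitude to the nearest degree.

The great circle lies in the plane with unit normal n̂ = (p₁ × p₂)/|p₁ × p₂|.
Here n̂_z ≈ +0.472; the vertex latitude is φ_max = arccos|n̂_z| ≈ 61.8°.

≈ 62°S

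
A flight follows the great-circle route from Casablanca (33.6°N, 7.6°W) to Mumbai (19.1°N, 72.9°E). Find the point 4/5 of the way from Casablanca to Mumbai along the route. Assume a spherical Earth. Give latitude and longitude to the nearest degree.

≈ 26°N, 59°E

From cos δ = sin φ₁ sin φ₂ + cos φ₁ cos φ₂ cos Δλ, the central angle is δ ≈ 1.255 rad (71.9°).
Interpolate at f = 4/5 with slerp weights a = sin((1−f)δ)/sin δ ≈ 0.261, b = sin(fδ)/sin δ ≈ 0.887.
p = a·p₁ + b·p₂ ≈ (0.462, 0.773, 0.435); φ = arcsin(p_z) ≈ 25.78°, λ = atan2(p_y, p_x) ≈ 59.11°.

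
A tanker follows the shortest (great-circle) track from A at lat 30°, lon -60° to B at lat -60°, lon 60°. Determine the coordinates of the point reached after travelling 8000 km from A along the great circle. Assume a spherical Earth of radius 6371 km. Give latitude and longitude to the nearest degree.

≈ lat -31°, lon -21°

The haversine formula gives a central angle δ ≈ 2.278 rad (130.5°) between the endpoints. The total great-circle distance is δ·R ≈ 2.278 × 6371 ≈ 14512 km, so the target fraction is f = 8000/14512 ≈ 0.551.
Interpolate at f ≈ 0.551 with slerp weights a = sin((1−f)δ)/sin δ ≈ 1.122, b = sin(fδ)/sin δ ≈ 1.250.
p = a·p₁ + b·p₂ ≈ (0.798, -0.300, -0.522); φ = arcsin(p_z) ≈ -31.46°, λ = atan2(p_y, p_x) ≈ -20.60°.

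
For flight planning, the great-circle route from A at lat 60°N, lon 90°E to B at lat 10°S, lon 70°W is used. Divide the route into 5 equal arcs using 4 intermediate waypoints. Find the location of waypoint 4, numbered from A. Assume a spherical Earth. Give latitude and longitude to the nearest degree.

Convert each endpoint to a unit vector on the sphere (x = cos φ cos λ, y = cos φ sin λ, z = sin φ).
The central angle between the endpoints is δ = arccos(p₁·p₂) ≈ 2.231 rad (127.8°).
Interpolate at f = 4/5 with slerp weights a = sin((1−f)δ)/sin δ ≈ 0.546, b = sin(fδ)/sin δ ≈ 1.237.
p = a·p₁ + b·p₂ ≈ (0.417, -0.872, 0.258); φ = arcsin(p_z) ≈ 14.96°, λ = atan2(p_y, p_x) ≈ -64.45°.

≈ lat 15°N, lon 64°W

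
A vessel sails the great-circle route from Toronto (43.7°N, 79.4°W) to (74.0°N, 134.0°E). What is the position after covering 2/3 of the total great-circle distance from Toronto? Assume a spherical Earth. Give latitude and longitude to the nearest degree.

≈ (81°N, 124°W)

From cos δ = sin φ₁ sin φ₂ + cos φ₁ cos φ₂ cos Δλ, the central angle is δ ≈ 1.050 rad (60.1°).
Interpolate at f = 2/3 with slerp weights a = sin((1−f)δ)/sin δ ≈ 0.395, b = sin(fδ)/sin δ ≈ 0.743.
p = a·p₁ + b·p₂ ≈ (-0.090, -0.134, 0.987); φ = arcsin(p_z) ≈ 80.74°, λ = atan2(p_y, p_x) ≈ -123.85°.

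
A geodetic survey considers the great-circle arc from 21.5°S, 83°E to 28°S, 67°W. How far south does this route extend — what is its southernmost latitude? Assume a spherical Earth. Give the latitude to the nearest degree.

The great circle lies in the plane with unit normal n̂ = (p₁ × p₂)/|p₁ × p₂|.
Here n̂_z ≈ -0.488; the vertex latitude is φ_max = arccos|n̂_z| ≈ 60.8°.

≈ 61°S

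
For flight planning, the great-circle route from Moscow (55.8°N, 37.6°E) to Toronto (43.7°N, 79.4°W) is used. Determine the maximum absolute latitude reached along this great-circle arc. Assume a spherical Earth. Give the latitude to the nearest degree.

≈ 67°N

The great circle lies in the plane with unit normal n̂ = (p₁ × p₂)/|p₁ × p₂|.
Here n̂_z ≈ -0.393; the vertex latitude is φ_max = arccos|n̂_z| ≈ 66.9°.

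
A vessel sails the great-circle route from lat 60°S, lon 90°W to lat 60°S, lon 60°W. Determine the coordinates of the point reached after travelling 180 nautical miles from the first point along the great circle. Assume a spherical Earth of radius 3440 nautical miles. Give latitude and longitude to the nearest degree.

≈ lat 61°S, lon 84°W

Write both endpoints as unit vectors p₁, p₂ with components (cos φ cos λ, cos φ sin λ, sin φ).
The central angle between the endpoints is δ = arccos(p₁·p₂) ≈ 0.260 rad (14.9°). The total great-circle distance is δ·R ≈ 0.260 × 3440 ≈ 893 nmi, so the target fraction is f = 180/893 ≈ 0.202.
Interpolate at f ≈ 0.202 with slerp weights a = sin((1−f)δ)/sin δ ≈ 0.802, b = sin(fδ)/sin δ ≈ 0.204.
p = a·p₁ + b·p₂ ≈ (0.051, -0.489, -0.871); φ = arcsin(p_z) ≈ -60.55°, λ = atan2(p_y, p_x) ≈ -84.05°.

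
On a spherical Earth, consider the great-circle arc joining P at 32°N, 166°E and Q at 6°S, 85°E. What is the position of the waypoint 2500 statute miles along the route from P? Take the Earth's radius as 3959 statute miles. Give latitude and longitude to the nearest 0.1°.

≈ 20.0°N, 127.8°E

From cos δ = sin φ₁ sin φ₂ + cos φ₁ cos φ₂ cos Δλ, the central angle is δ ≈ 1.494 rad (85.6°). The total great-circle distance is δ·R ≈ 1.494 × 3959 ≈ 5915 mi, so the target fraction is f = 2500/5915 ≈ 0.423.
Interpolate at f ≈ 0.423 with slerp weights a = sin((1−f)δ)/sin δ ≈ 0.762, b = sin(fδ)/sin δ ≈ 0.592.
p = a·p₁ + b·p₂ ≈ (-0.576, 0.743, 0.342); φ = arcsin(p_z) ≈ 19.99°, λ = atan2(p_y, p_x) ≈ 127.77°.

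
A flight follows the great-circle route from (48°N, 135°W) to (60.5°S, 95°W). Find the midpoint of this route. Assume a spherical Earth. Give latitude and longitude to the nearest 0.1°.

Convert each endpoint to a unit vector on the sphere (x = cos φ cos λ, y = cos φ sin λ, z = sin φ).
The central angle between the endpoints is δ = arccos(p₁·p₂) ≈ 1.976 rad (113.2°).
Interpolate at f = 1/2 with slerp weights a = sin((1−f)δ)/sin δ ≈ 0.909, b = sin(fδ)/sin δ ≈ 0.909.
p = a·p₁ + b·p₂ ≈ (-0.469, -0.876, -0.116); φ = arcsin(p_z) ≈ -6.64°, λ = atan2(p_y, p_x) ≈ -118.17°.

≈ (6.6°S, 118.2°W)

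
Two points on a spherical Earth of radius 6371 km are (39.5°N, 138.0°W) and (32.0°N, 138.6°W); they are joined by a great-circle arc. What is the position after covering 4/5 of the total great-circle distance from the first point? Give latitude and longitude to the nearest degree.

Write both endpoints as unit vectors p₁, p₂ with components (cos φ cos λ, cos φ sin λ, sin φ).
The central angle between the endpoints is δ = arccos(p₁·p₂) ≈ 0.131 rad (7.5°).
Interpolate at f = 4/5 with slerp weights a = sin((1−f)δ)/sin δ ≈ 0.201, b = sin(fδ)/sin δ ≈ 0.801.
p = a·p₁ + b·p₂ ≈ (-0.624, -0.553, 0.552); φ = arcsin(p_z) ≈ 33.50°, λ = atan2(p_y, p_x) ≈ -138.49°.

≈ (34°N, 138°W)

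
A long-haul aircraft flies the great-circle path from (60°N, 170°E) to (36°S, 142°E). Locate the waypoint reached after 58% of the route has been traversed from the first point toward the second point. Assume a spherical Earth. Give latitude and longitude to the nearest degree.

Write both endpoints as unit vectors p₁, p₂ with components (cos φ cos λ, cos φ sin λ, sin φ).
The central angle between the endpoints is δ = arccos(p₁·p₂) ≈ 1.723 rad (98.7°).
Interpolate at f = 0.58 with slerp weights a = sin((1−f)δ)/sin δ ≈ 0.670, b = sin(fδ)/sin δ ≈ 0.851.
p = a·p₁ + b·p₂ ≈ (-0.872, 0.482, 0.080); φ = arcsin(p_z) ≈ 4.59°, λ = atan2(p_y, p_x) ≈ 151.08°.

≈ (5°N, 151°E)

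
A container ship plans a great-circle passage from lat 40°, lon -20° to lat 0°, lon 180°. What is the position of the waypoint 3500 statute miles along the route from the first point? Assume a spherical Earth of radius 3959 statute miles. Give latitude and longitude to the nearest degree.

≈ lat 67°, lon -102°

Convert each endpoint to a unit vector on the sphere (x = cos φ cos λ, y = cos φ sin λ, z = sin φ).
The central angle between the endpoints is δ = arccos(p₁·p₂) ≈ 2.374 rad (136.0°). The total great-circle distance is δ·R ≈ 2.374 × 3959 ≈ 9400 mi, so the target fraction is f = 3500/9400 ≈ 0.372.
Interpolate at f ≈ 0.372 with slerp weights a = sin((1−f)δ)/sin δ ≈ 1.436, b = sin(fδ)/sin δ ≈ 1.114.
p = a·p₁ + b·p₂ ≈ (-0.080, -0.376, 0.923); φ = arcsin(p_z) ≈ 67.37°, λ = atan2(p_y, p_x) ≈ -102.06°.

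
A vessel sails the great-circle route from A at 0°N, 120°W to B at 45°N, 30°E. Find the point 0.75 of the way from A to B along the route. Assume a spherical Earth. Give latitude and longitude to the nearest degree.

≈ 63°N, 17°W

Write both endpoints as unit vectors p₁, p₂ with components (cos φ cos λ, cos φ sin λ, sin φ).
The central angle between the endpoints is δ = arccos(p₁·p₂) ≈ 2.230 rad (127.8°).
Interpolate at f = 0.75 with slerp weights a = sin((1−f)δ)/sin δ ≈ 0.669, b = sin(fδ)/sin δ ≈ 1.258.
p = a·p₁ + b·p₂ ≈ (0.436, -0.135, 0.890); φ = arcsin(p_z) ≈ 62.85°, λ = atan2(p_y, p_x) ≈ -17.16°.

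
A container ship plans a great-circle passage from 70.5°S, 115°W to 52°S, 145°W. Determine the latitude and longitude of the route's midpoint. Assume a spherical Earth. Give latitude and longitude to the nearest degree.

Convert each endpoint to a unit vector on the sphere (x = cos φ cos λ, y = cos φ sin λ, z = sin φ).
The central angle between the endpoints is δ = arccos(p₁·p₂) ≈ 0.401 rad (23.0°).
Interpolate at f = 1/2 with slerp weights a = sin((1−f)δ)/sin δ ≈ 0.510, b = sin(fδ)/sin δ ≈ 0.510.
p = a·p₁ + b·p₂ ≈ (-0.329, -0.335, -0.883); φ = arcsin(p_z) ≈ -62.00°, λ = atan2(p_y, p_x) ≈ -134.55°.

≈ 62°S, 135°W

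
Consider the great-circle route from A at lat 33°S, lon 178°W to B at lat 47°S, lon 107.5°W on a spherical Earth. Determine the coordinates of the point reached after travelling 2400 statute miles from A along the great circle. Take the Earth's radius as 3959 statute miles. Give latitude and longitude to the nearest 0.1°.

Convert each endpoint to a unit vector on the sphere (x = cos φ cos λ, y = cos φ sin λ, z = sin φ).
The central angle between the endpoints is δ = arccos(p₁·p₂) ≈ 0.941 rad (53.9°). The total great-circle distance is δ·R ≈ 0.941 × 3959 ≈ 3724 mi, so the target fraction is f = 2400/3724 ≈ 0.644.
Interpolate at f ≈ 0.644 with slerp weights a = sin((1−f)δ)/sin δ ≈ 0.406, b = sin(fδ)/sin δ ≈ 0.705.
p = a·p₁ + b·p₂ ≈ (-0.485, -0.471, -0.737); φ = arcsin(p_z) ≈ -47.48°, λ = atan2(p_y, p_x) ≈ -135.87°.

≈ lat 47.5°S, lon 135.9°W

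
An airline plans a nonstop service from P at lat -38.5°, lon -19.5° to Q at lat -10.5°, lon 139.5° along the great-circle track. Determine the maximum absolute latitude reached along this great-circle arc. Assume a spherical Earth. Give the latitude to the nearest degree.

≈ -70°

The great circle lies in the plane with unit normal n̂ = (p₁ × p₂)/|p₁ × p₂|.
Here n̂_z ≈ +0.346; the vertex latitude is φ_max = arccos|n̂_z| ≈ 69.7°.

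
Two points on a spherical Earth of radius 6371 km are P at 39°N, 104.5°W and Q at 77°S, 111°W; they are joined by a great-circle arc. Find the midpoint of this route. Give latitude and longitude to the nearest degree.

Convert each endpoint to a unit vector on the sphere (x = cos φ cos λ, y = cos φ sin λ, z = sin φ).
The central angle between the endpoints is δ = arccos(p₁·p₂) ≈ 2.026 rad (116.1°).
Interpolate at f = 1/2 with slerp weights a = sin((1−f)δ)/sin δ ≈ 0.944, b = sin(fδ)/sin δ ≈ 0.944.
p = a·p₁ + b·p₂ ≈ (-0.260, -0.909, -0.326); φ = arcsin(p_z) ≈ -19.02°, λ = atan2(p_y, p_x) ≈ -105.96°.

≈ 19°S, 106°W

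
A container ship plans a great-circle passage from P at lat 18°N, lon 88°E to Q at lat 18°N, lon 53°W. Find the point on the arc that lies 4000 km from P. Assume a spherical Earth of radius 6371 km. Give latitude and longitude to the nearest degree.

From cos δ = sin φ₁ sin φ₂ + cos φ₁ cos φ₂ cos Δλ, the central angle is δ ≈ 2.224 rad (127.4°). The total great-circle distance is δ·R ≈ 2.224 × 6371 ≈ 14167 km, so the target fraction is f = 4000/14167 ≈ 0.282.
Interpolate at f ≈ 0.282 with slerp weights a = sin((1−f)δ)/sin δ ≈ 1.258, b = sin(fδ)/sin δ ≈ 0.739.
p = a·p₁ + b·p₂ ≈ (0.465, 0.634, 0.617); φ = arcsin(p_z) ≈ 38.13°, λ = atan2(p_y, p_x) ≈ 53.76°.

≈ lat 38°N, lon 54°E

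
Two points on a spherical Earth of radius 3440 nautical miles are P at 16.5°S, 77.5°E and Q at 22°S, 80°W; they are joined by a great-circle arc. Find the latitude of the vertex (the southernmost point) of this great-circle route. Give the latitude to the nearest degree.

≈ 61°S

The great circle lies in the plane with unit normal n̂ = (p₁ × p₂)/|p₁ × p₂|.
Here n̂_z ≈ -0.487; the vertex latitude is φ_max = arccos|n̂_z| ≈ 60.9°.
Check via Clairaut: cos φ_max = |cos φ₁| · sin C = cos(16.5°)·sin(149.5°) ≈ 0.487, again giving ≈ 60.9°.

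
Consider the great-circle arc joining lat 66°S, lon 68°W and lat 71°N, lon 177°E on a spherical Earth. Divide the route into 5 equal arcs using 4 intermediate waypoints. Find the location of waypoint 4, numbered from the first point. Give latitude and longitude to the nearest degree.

≈ lat 49°N, lon 135°W

Convert each endpoint to a unit vector on the sphere (x = cos φ cos λ, y = cos φ sin λ, z = sin φ).
The central angle between the endpoints is δ = arccos(p₁·p₂) ≈ 2.738 rad (156.9°).
Interpolate at f = 4/5 with slerp weights a = sin((1−f)δ)/sin δ ≈ 1.326, b = sin(fδ)/sin δ ≈ 2.074.
p = a·p₁ + b·p₂ ≈ (-0.472, -0.465, 0.749); φ = arcsin(p_z) ≈ 48.50°, λ = atan2(p_y, p_x) ≈ -135.44°.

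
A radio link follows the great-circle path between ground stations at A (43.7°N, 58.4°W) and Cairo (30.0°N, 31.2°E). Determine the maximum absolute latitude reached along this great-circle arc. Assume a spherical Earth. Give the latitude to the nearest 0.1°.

The great circle lies in the plane with unit normal n̂ = (p₁ × p₂)/|p₁ × p₂|.
Here n̂_z ≈ +0.668; the vertex latitude is φ_max = arccos|n̂_z| ≈ 48.1°.
Check via Clairaut: cos φ_max = |cos φ₁| · sin C = cos(43.7°)·sin(67.6°) ≈ 0.668, again giving ≈ 48.1°.

≈ 48.1°N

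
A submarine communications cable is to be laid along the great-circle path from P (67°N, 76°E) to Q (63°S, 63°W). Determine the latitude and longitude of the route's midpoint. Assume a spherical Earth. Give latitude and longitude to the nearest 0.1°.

Convert each endpoint to a unit vector on the sphere (x = cos φ cos λ, y = cos φ sin λ, z = sin φ).
The central angle between the endpoints is δ = arccos(p₁·p₂) ≈ 2.837 rad (162.6°).
Interpolate at f = 1/2 with slerp weights a = sin((1−f)δ)/sin δ ≈ 3.299, b = sin(fδ)/sin δ ≈ 3.299.
p = a·p₁ + b·p₂ ≈ (0.992, -0.084, 0.097); φ = arcsin(p_z) ≈ 5.58°, λ = atan2(p_y, p_x) ≈ -4.83°.

≈ (5.6°N, 4.8°W)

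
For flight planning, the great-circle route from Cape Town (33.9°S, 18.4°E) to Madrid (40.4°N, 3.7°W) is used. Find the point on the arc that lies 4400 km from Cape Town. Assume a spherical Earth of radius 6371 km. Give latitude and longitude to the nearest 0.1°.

≈ 4.3°N, 7.6°E

Convert each endpoint to a unit vector on the sphere (x = cos φ cos λ, y = cos φ sin λ, z = sin φ).
The central angle between the endpoints is δ = arccos(p₁·p₂) ≈ 1.345 rad (77.0°). The total great-circle distance is δ·R ≈ 1.345 × 6371 ≈ 8567 km, so the target fraction is f = 4400/8567 ≈ 0.514.
Interpolate at f ≈ 0.514 with slerp weights a = sin((1−f)δ)/sin δ ≈ 0.624, b = sin(fδ)/sin δ ≈ 0.654.
p = a·p₁ + b·p₂ ≈ (0.988, 0.131, 0.075); φ = arcsin(p_z) ≈ 4.33°, λ = atan2(p_y, p_x) ≈ 7.57°.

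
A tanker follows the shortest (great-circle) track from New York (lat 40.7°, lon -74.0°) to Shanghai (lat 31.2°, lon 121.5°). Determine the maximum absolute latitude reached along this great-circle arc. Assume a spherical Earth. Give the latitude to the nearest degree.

The great circle lies in the plane with unit normal n̂ = (p₁ × p₂)/|p₁ × p₂|.
Here n̂_z ≈ -0.181; the vertex latitude is φ_max = arccos|n̂_z| ≈ 79.6°.

≈ 80°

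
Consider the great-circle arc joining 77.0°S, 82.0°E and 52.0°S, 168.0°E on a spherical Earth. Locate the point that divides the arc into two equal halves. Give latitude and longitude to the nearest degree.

≈ 69°S, 148°E

The haversine formula gives a central angle δ ≈ 0.680 rad (39.0°) between the endpoints.
Interpolate at f = 1/2 with slerp weights a = sin((1−f)δ)/sin δ ≈ 0.530, b = sin(fδ)/sin δ ≈ 0.530.
p = a·p₁ + b·p₂ ≈ (-0.303, 0.186, -0.935); φ = arcsin(p_z) ≈ -69.18°, λ = atan2(p_y, p_x) ≈ 148.43°.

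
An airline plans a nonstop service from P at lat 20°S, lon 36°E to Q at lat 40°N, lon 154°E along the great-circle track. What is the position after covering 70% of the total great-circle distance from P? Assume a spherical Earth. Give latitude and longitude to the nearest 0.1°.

≈ lat 31.6°N, lon 108.8°E

Convert each endpoint to a unit vector on the sphere (x = cos φ cos λ, y = cos φ sin λ, z = sin φ).
The central angle between the endpoints is δ = arccos(p₁·p₂) ≈ 2.163 rad (123.9°).
Interpolate at f = 0.70 with slerp weights a = sin((1−f)δ)/sin δ ≈ 0.728, b = sin(fδ)/sin δ ≈ 1.203.
p = a·p₁ + b·p₂ ≈ (-0.275, 0.806, 0.524); φ = arcsin(p_z) ≈ 31.62°, λ = atan2(p_y, p_x) ≈ 108.83°.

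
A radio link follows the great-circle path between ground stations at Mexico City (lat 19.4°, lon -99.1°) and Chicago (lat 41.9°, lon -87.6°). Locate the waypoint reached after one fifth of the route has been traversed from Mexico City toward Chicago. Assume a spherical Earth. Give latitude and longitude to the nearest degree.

≈ lat 24°, lon -97°

From cos δ = sin φ₁ sin φ₂ + cos φ₁ cos φ₂ cos Δλ, the central angle is δ ≈ 0.428 rad (24.5°).
Interpolate at f = 1/5 with slerp weights a = sin((1−f)δ)/sin δ ≈ 0.809, b = sin(fδ)/sin δ ≈ 0.206.
p = a·p₁ + b·p₂ ≈ (-0.114, -0.907, 0.406); φ = arcsin(p_z) ≈ 23.97°, λ = atan2(p_y, p_x) ≈ -97.18°.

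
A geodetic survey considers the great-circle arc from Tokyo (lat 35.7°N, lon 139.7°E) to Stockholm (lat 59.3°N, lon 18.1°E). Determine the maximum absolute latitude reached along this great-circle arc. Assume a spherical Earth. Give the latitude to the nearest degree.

The great circle lies in the plane with unit normal n̂ = (p₁ × p₂)/|p₁ × p₂|.
Here n̂_z ≈ -0.368; the vertex latitude is φ_max = arccos|n̂_z| ≈ 68.4°.
Check via Clairaut: cos φ_max = |cos φ₁| · sin C = cos(35.7°)·sin(27.0°) ≈ 0.368, again giving ≈ 68.4°.

≈ 68°N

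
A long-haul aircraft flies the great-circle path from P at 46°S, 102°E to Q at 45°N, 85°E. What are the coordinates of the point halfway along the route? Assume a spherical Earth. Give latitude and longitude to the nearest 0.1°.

≈ 0.5°S, 93.4°E

Convert each endpoint to a unit vector on the sphere (x = cos φ cos λ, y = cos φ sin λ, z = sin φ).
The central angle between the endpoints is δ = arccos(p₁·p₂) ≈ 1.610 rad (92.2°).
Interpolate at f = 1/2 with slerp weights a = sin((1−f)δ)/sin δ ≈ 0.721, b = sin(fδ)/sin δ ≈ 0.721.
p = a·p₁ + b·p₂ ≈ (-0.060, 0.998, -0.009); φ = arcsin(p_z) ≈ -0.51°, λ = atan2(p_y, p_x) ≈ 93.42°.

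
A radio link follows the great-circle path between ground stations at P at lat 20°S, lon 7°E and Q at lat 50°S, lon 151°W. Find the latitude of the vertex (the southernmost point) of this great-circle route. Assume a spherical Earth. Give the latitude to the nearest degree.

≈ 76°S

The great circle lies in the plane with unit normal n̂ = (p₁ × p₂)/|p₁ × p₂|.
Here n̂_z ≈ -0.237; the vertex latitude is φ_max = arccos|n̂_z| ≈ 76.3°.
Check via Clairaut: cos φ_max = |cos φ₁| · sin C = cos(20.0°)·sin(165.4°) ≈ 0.237, again giving ≈ 76.3°.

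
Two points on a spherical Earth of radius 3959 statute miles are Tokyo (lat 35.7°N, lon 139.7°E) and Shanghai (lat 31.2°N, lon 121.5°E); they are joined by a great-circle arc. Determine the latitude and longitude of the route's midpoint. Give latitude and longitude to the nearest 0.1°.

≈ lat 33.8°N, lon 130.4°E

Write both endpoints as unit vectors p₁, p₂ with components (cos φ cos λ, cos φ sin λ, sin φ).
The central angle between the endpoints is δ = arccos(p₁·p₂) ≈ 0.276 rad (15.8°).
Interpolate at f = 1/2 with slerp weights a = sin((1−f)δ)/sin δ ≈ 0.505, b = sin(fδ)/sin δ ≈ 0.505.
p = a·p₁ + b·p₂ ≈ (-0.538, 0.633, 0.556); φ = arcsin(p_z) ≈ 33.78°, λ = atan2(p_y, p_x) ≈ 130.36°.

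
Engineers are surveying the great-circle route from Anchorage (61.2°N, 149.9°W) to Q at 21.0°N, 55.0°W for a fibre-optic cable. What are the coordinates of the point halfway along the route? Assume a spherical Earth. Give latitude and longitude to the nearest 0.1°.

From cos δ = sin φ₁ sin φ₂ + cos φ₁ cos φ₂ cos Δλ, the central angle is δ ≈ 1.292 rad (74.0°).
Interpolate at f = 1/2 with slerp weights a = sin((1−f)δ)/sin δ ≈ 0.626, b = sin(fδ)/sin δ ≈ 0.626.
p = a·p₁ + b·p₂ ≈ (0.074, -0.630, 0.773); φ = arcsin(p_z) ≈ 50.62°, λ = atan2(p_y, p_x) ≈ -83.27°.

≈ 50.6°N, 83.3°W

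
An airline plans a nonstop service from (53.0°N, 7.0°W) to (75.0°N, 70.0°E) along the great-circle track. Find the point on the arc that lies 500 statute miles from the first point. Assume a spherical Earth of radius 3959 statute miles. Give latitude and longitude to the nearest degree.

The haversine formula gives a central angle δ ≈ 0.633 rad (36.2°) between the endpoints. The total great-circle distance is δ·R ≈ 0.633 × 3959 ≈ 2505 mi, so the target fraction is f = 500/2505 ≈ 0.200.
Interpolate at f ≈ 0.200 with slerp weights a = sin((1−f)δ)/sin δ ≈ 0.820, b = sin(fδ)/sin δ ≈ 0.213.
p = a·p₁ + b·p₂ ≈ (0.509, -0.008, 0.861); φ = arcsin(p_z) ≈ 59.41°, λ = atan2(p_y, p_x) ≈ -0.94°.

≈ (59°N, 1°W)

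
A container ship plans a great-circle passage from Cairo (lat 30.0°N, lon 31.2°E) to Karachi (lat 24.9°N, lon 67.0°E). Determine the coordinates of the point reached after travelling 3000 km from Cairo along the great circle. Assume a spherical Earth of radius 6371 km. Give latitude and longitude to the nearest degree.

From cos δ = sin φ₁ sin φ₂ + cos φ₁ cos φ₂ cos Δλ, the central angle is δ ≈ 0.559 rad (32.0°). The total great-circle distance is δ·R ≈ 0.559 × 6371 ≈ 3563 km, so the target fraction is f = 3000/3563 ≈ 0.842.
Interpolate at f ≈ 0.842 with slerp weights a = sin((1−f)δ)/sin δ ≈ 0.166, b = sin(fδ)/sin δ ≈ 0.855.
p = a·p₁ + b·p₂ ≈ (0.426, 0.789, 0.443); φ = arcsin(p_z) ≈ 26.31°, λ = atan2(p_y, p_x) ≈ 61.60°.

≈ lat 26°N, lon 62°E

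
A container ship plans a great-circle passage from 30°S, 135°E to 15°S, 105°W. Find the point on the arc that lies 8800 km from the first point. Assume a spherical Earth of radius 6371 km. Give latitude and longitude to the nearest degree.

Convert each endpoint to a unit vector on the sphere (x = cos φ cos λ, y = cos φ sin λ, z = sin φ).
The central angle between the endpoints is δ = arccos(p₁·p₂) ≈ 1.864 rad (106.8°). The total great-circle distance is δ·R ≈ 1.864 × 6371 ≈ 11874 km, so the target fraction is f = 8800/11874 ≈ 0.741.
Interpolate at f ≈ 0.741 with slerp weights a = sin((1−f)δ)/sin δ ≈ 0.485, b = sin(fδ)/sin δ ≈ 1.026.
p = a·p₁ + b·p₂ ≈ (-0.553, -0.660, -0.508); φ = arcsin(p_z) ≈ -30.52°, λ = atan2(p_y, p_x) ≈ -129.96°.

≈ 31°S, 130°W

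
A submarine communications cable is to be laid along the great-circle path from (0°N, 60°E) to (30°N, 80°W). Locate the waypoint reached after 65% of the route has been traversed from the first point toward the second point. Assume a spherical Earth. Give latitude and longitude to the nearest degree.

≈ (42°N, 24°W)

From cos δ = sin φ₁ sin φ₂ + cos φ₁ cos φ₂ cos Δλ, the central angle is δ ≈ 2.296 rad (131.6°).
Interpolate at f = 0.65 with slerp weights a = sin((1−f)δ)/sin δ ≈ 0.962, b = sin(fδ)/sin δ ≈ 1.332.
p = a·p₁ + b·p₂ ≈ (0.681, -0.303, 0.666); φ = arcsin(p_z) ≈ 41.77°, λ = atan2(p_y, p_x) ≈ -23.98°.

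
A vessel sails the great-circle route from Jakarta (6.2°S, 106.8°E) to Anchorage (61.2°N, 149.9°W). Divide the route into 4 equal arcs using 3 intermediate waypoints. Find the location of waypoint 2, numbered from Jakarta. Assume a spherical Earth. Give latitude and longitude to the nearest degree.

≈ (38°N, 135°E)

Write both endpoints as unit vectors p₁, p₂ with components (cos φ cos λ, cos φ sin λ, sin φ).
The central angle between the endpoints is δ = arccos(p₁·p₂) ≈ 1.777 rad (101.8°).
Interpolate at f = 2/4 with slerp weights a = sin((1−f)δ)/sin δ ≈ 0.793, b = sin(fδ)/sin δ ≈ 0.793.
p = a·p₁ + b·p₂ ≈ (-0.558, 0.563, 0.609); φ = arcsin(p_z) ≈ 37.53°, λ = atan2(p_y, p_x) ≈ 134.76°.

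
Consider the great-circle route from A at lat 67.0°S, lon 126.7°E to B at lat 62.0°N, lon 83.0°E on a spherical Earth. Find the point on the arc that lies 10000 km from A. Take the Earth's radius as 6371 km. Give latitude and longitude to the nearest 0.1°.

≈ lat 20.4°N, lon 98.5°E

Convert each endpoint to a unit vector on the sphere (x = cos φ cos λ, y = cos φ sin λ, z = sin φ).
The central angle between the endpoints is δ = arccos(p₁·p₂) ≈ 2.319 rad (132.9°). The total great-circle distance is δ·R ≈ 2.319 × 6371 ≈ 14773 km, so the target fraction is f = 10000/14773 ≈ 0.677.
Interpolate at f ≈ 0.677 with slerp weights a = sin((1−f)δ)/sin δ ≈ 0.929, b = sin(fδ)/sin δ ≈ 1.364.
p = a·p₁ + b·p₂ ≈ (-0.139, 0.927, 0.349); φ = arcsin(p_z) ≈ 20.45°, λ = atan2(p_y, p_x) ≈ 98.52°.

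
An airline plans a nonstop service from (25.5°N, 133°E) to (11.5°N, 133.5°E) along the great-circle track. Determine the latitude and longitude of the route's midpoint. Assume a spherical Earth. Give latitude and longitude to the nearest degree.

Convert each endpoint to a unit vector on the sphere (x = cos φ cos λ, y = cos φ sin λ, z = sin φ).
The central angle between the endpoints is δ = arccos(p₁·p₂) ≈ 0.244 rad (14.0°).
Interpolate at f = 1/2 with slerp weights a = sin((1−f)δ)/sin δ ≈ 0.504, b = sin(fδ)/sin δ ≈ 0.504.
p = a·p₁ + b·p₂ ≈ (-0.650, 0.691, 0.317); φ = arcsin(p_z) ≈ 18.50°, λ = atan2(p_y, p_x) ≈ 133.26°.

≈ (19°N, 133°E)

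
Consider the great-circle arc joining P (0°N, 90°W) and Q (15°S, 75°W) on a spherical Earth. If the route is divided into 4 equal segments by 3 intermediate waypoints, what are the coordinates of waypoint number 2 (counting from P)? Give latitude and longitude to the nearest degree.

The haversine formula gives a central angle δ ≈ 0.368 rad (21.1°) between the endpoints.
Interpolate at f = 2/4 with slerp weights a = sin((1−f)δ)/sin δ ≈ 0.509, b = sin(fδ)/sin δ ≈ 0.509.
p = a·p₁ + b·p₂ ≈ (0.127, -0.983, -0.132); φ = arcsin(p_z) ≈ -7.56°, λ = atan2(p_y, p_x) ≈ -82.63°.

≈ (8°S, 83°W)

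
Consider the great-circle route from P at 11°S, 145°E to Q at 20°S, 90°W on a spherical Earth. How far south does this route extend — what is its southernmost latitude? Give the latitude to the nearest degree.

≈ 31°S

The great circle lies in the plane with unit normal n̂ = (p₁ × p₂)/|p₁ × p₂|.
Here n̂_z ≈ +0.853; the vertex latitude is φ_max = arccos|n̂_z| ≈ 31.5°.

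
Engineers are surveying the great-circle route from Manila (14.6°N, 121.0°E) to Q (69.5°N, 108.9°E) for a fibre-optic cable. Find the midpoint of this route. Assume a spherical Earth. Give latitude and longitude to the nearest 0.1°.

Write both endpoints as unit vectors p₁, p₂ with components (cos φ cos λ, cos φ sin λ, sin φ).
The central angle between the endpoints is δ = arccos(p₁·p₂) ≈ 0.967 rad (55.4°).
Interpolate at f = 1/2 with slerp weights a = sin((1−f)δ)/sin δ ≈ 0.565, b = sin(fδ)/sin δ ≈ 0.565.
p = a·p₁ + b·p₂ ≈ (-0.346, 0.656, 0.671); φ = arcsin(p_z) ≈ 42.17°, λ = atan2(p_y, p_x) ≈ 117.79°.

≈ (42.2°N, 117.8°E)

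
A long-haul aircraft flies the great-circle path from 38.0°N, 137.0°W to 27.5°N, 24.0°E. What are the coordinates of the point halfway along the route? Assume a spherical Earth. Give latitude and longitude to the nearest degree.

≈ 75°N, 37°W

Convert each endpoint to a unit vector on the sphere (x = cos φ cos λ, y = cos φ sin λ, z = sin φ).
The central angle between the endpoints is δ = arccos(p₁·p₂) ≈ 1.957 rad (112.1°).
Interpolate at f = 1/2 with slerp weights a = sin((1−f)δ)/sin δ ≈ 0.896, b = sin(fδ)/sin δ ≈ 0.896.
p = a·p₁ + b·p₂ ≈ (0.210, -0.158, 0.965); φ = arcsin(p_z) ≈ 74.78°, λ = atan2(p_y, p_x) ≈ -37.05°.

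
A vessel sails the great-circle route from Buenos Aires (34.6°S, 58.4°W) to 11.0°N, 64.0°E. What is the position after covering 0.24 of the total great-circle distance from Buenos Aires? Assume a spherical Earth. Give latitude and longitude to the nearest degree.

≈ 34°S, 22°W

Write both endpoints as unit vectors p₁, p₂ with components (cos φ cos λ, cos φ sin λ, sin φ).
The central angle between the endpoints is δ = arccos(p₁·p₂) ≈ 2.143 rad (122.8°).
Interpolate at f = 0.24 with slerp weights a = sin((1−f)δ)/sin δ ≈ 1.187, b = sin(fδ)/sin δ ≈ 0.585.
p = a·p₁ + b·p₂ ≈ (0.764, -0.316, -0.563); φ = arcsin(p_z) ≈ -34.24°, λ = atan2(p_y, p_x) ≈ -22.49°.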